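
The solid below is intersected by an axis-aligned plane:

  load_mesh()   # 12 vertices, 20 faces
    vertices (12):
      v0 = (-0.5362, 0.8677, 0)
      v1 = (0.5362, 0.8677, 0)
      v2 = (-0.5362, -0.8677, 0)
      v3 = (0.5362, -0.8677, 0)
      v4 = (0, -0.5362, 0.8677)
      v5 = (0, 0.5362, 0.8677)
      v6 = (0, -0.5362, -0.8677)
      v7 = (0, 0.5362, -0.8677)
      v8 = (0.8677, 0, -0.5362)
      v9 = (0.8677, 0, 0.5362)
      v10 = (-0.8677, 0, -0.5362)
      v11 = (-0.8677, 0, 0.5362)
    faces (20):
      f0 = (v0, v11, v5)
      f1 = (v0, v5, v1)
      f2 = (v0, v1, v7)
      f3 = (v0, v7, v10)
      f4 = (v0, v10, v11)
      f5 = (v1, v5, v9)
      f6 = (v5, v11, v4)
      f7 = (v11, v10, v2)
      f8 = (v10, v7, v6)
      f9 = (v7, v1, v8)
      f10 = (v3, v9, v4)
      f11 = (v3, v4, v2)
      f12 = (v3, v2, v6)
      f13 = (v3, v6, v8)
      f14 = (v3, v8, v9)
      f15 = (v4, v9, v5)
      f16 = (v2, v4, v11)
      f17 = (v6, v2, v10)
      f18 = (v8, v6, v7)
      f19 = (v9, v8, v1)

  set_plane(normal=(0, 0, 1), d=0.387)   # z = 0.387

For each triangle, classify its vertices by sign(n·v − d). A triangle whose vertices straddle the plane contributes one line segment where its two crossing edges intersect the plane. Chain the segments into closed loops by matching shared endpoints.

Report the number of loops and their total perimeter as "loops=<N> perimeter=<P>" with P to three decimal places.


loops=1 perimeter=4.928

Straddling triangles (10 of 20):
  (v0,v11,v5) [-++] → (-0.775459, 0.241441, 0.387)–(-0.297051, 0.719849, 0.387)  len=0.6766
  (v0,v5,v1) [-+-] → (-0.297051, 0.719849, 0.387)–(0.297051, 0.719849, 0.387)  len=0.5941
  (v0,v10,v11) [--+] → (-0.8677, 0, 0.387)–(-0.775459, 0.241441, 0.387)  len=0.2585
  (v1,v5,v9) [-++] → (0.297051, 0.719849, 0.387)–(0.775459, 0.241441, 0.387)  len=0.6766
  (v11,v10,v2) [+--] → (-0.8677, 0, 0.387)–(-0.775459, -0.241441, 0.387)  len=0.2585
  (v3,v9,v4) [-++] → (0.775459, -0.241441, 0.387)–(0.297051, -0.719849, 0.387)  len=0.6766
  (v3,v4,v2) [-+-] → (0.297051, -0.719849, 0.387)–(-0.297051, -0.719849, 0.387)  len=0.5941
  (v3,v8,v9) [--+] → (0.8677, 0, 0.387)–(0.775459, -0.241441, 0.387)  len=0.2585
  (v2,v4,v11) [-++] → (-0.297051, -0.719849, 0.387)–(-0.775459, -0.241441, 0.387)  len=0.6766
  (v9,v8,v1) [+--] → (0.8677, 0, 0.387)–(0.775459, 0.241441, 0.387)  len=0.2585

Chained into 1 loop(s):
  loop 1: 10 segments, perimeter = 4.9283
Total perimeter = 4.928


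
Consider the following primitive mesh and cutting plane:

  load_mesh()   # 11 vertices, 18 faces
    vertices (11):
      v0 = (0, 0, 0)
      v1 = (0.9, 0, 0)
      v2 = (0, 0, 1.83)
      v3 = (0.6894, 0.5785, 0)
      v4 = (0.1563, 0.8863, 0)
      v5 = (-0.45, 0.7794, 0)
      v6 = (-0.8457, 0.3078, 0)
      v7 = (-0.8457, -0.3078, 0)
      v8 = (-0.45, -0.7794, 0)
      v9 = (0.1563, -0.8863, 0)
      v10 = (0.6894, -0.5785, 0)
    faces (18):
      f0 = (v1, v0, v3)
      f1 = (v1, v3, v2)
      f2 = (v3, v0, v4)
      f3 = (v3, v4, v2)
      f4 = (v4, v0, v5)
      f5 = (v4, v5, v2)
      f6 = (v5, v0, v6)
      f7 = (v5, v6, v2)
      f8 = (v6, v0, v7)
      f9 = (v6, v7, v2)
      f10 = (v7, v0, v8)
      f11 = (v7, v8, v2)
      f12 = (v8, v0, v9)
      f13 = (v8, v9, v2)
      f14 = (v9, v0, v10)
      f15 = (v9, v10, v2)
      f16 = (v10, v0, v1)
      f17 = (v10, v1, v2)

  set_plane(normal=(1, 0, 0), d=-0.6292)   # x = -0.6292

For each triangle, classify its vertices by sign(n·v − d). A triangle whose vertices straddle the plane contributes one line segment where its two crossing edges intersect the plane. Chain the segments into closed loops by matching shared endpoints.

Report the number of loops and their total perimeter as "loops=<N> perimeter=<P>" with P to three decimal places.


Straddling triangles (6 of 18):
  (v5,v0,v6) [++-] → (-0.6292, 0.229003, 0)–(-0.6292, 0.565827, 0)  len=0.3368
  (v5,v6,v2) [+-+] → (-0.6292, 0.565827, 0)–(-0.6292, 0.229003, 0.468482)  len=0.5770
  (v6,v0,v7) [-+-] → (-0.6292, 0.229003, 0)–(-0.6292, -0.229003, 0)  len=0.4580
  (v6,v7,v2) [--+] → (-0.6292, -0.229003, 0.468482)–(-0.6292, 0.229003, 0.468482)  len=0.4580
  (v7,v0,v8) [-++] → (-0.6292, -0.229003, 0)–(-0.6292, -0.565827, 0)  len=0.3368
  (v7,v8,v2) [-++] → (-0.6292, -0.565827, 0)–(-0.6292, -0.229003, 0.468482)  len=0.5770

Chained into 1 loop(s):
  loop 1: 6 segments, perimeter = 2.7437
Total perimeter = 2.744

loops=1 perimeter=2.744


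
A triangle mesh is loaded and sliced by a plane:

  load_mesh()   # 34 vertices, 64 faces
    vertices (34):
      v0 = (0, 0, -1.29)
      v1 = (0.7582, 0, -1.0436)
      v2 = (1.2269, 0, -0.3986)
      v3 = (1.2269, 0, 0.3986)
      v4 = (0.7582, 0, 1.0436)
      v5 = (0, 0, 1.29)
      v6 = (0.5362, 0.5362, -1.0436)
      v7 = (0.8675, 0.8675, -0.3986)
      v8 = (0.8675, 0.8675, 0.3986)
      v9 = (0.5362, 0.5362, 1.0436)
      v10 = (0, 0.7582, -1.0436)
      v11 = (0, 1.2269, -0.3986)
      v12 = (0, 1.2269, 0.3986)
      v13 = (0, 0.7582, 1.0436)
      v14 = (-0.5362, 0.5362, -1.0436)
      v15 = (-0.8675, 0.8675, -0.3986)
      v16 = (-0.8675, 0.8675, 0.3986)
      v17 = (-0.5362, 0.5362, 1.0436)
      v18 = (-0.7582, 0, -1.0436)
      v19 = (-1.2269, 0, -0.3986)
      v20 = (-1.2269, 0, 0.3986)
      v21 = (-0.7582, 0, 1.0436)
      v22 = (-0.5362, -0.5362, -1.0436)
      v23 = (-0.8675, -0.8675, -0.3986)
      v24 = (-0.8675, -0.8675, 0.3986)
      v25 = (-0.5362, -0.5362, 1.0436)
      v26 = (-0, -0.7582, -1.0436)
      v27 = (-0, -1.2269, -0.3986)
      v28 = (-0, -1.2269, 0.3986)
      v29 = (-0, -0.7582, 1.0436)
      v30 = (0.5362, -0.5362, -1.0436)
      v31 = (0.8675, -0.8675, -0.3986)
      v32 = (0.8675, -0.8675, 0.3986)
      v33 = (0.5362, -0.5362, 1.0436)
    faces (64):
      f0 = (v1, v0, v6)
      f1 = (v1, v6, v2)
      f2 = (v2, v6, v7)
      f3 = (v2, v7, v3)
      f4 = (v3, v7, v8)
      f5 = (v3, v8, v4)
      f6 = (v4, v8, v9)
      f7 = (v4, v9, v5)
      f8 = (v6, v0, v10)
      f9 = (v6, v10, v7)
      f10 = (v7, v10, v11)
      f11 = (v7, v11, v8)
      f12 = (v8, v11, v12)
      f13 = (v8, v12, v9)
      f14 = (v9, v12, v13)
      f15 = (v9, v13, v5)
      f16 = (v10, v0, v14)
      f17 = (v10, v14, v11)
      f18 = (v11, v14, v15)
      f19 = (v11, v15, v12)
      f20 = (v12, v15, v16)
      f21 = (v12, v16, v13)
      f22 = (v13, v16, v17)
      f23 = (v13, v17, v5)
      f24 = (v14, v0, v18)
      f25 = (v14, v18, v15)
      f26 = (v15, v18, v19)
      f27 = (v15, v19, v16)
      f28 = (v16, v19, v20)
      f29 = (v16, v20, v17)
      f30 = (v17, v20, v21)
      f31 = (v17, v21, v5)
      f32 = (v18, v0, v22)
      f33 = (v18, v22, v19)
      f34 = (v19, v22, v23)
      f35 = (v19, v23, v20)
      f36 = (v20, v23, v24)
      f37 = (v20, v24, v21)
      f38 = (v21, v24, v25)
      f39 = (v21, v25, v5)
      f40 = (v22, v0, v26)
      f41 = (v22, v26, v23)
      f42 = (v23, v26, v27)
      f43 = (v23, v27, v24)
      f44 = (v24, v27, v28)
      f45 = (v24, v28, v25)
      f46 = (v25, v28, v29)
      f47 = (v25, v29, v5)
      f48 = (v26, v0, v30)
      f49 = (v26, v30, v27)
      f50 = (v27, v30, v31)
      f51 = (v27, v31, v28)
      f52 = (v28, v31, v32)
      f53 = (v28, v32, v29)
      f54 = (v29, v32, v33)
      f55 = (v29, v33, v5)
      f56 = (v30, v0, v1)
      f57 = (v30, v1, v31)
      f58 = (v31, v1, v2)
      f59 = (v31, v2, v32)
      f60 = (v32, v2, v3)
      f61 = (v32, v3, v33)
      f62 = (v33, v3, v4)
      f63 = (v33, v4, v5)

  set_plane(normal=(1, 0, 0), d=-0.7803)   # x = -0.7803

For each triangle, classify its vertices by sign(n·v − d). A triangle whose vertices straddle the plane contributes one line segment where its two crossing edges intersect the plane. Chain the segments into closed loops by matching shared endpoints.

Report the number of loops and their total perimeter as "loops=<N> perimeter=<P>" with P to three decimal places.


loops=1 perimeter=6.026

Straddling triangles (18 of 64):
  (v11,v14,v15) [++-] → (-0.7803, 0.7803, -0.568368)–(-0.7803, 0.903626, -0.3986)  len=0.2098
  (v11,v15,v12) [+-+] → (-0.7803, 0.903626, -0.3986)–(-0.7803, 0.903626, -0.318466)  len=0.0801
  (v12,v15,v16) [+--] → (-0.7803, 0.903626, -0.318466)–(-0.7803, 0.903626, 0.3986)  len=0.7171
  (v12,v16,v13) [+-+] → (-0.7803, 0.903626, 0.3986)–(-0.7803, 0.856513, 0.463435)  len=0.0801
  (v13,v16,v17) [+-+] → (-0.7803, 0.856513, 0.463435)–(-0.7803, 0.7803, 0.568368)  len=0.1297
  (v14,v18,v15) [++-] → (-0.7803, 0.175405, -0.913184)–(-0.7803, 0.7803, -0.568368)  len=0.6963
  (v15,v18,v19) [-+-] → (-0.7803, 0.175405, -0.913184)–(-0.7803, 0, -1.01319)  len=0.2019
  (v16,v20,v17) [--+] → (-0.7803, 0.346702, 0.815651)–(-0.7803, 0.7803, 0.568368)  len=0.4992
  (v17,v20,v21) [+-+] → (-0.7803, 0.346702, 0.815651)–(-0.7803, 0, 1.01319)  len=0.3990
  (v18,v22,v19) [++-] → (-0.7803, -0.346702, -0.815651)–(-0.7803, 0, -1.01319)  len=0.3990
  (v19,v22,v23) [-+-] → (-0.7803, -0.346702, -0.815651)–(-0.7803, -0.7803, -0.568368)  len=0.4992
  (v20,v24,v21) [--+] → (-0.7803, -0.175405, 0.913184)–(-0.7803, 0, 1.01319)  len=0.2019
  (v21,v24,v25) [+-+] → (-0.7803, -0.175405, 0.913184)–(-0.7803, -0.7803, 0.568368)  len=0.6963
  (v22,v26,v23) [++-] → (-0.7803, -0.856513, -0.463435)–(-0.7803, -0.7803, -0.568368)  len=0.1297
  (v23,v26,v27) [-++] → (-0.7803, -0.856513, -0.463435)–(-0.7803, -0.903626, -0.3986)  len=0.0801
  (v23,v27,v24) [-+-] → (-0.7803, -0.903626, -0.3986)–(-0.7803, -0.903626, 0.318466)  len=0.7171
  (v24,v27,v28) [-++] → (-0.7803, -0.903626, 0.318466)–(-0.7803, -0.903626, 0.3986)  len=0.0801
  (v24,v28,v25) [-++] → (-0.7803, -0.903626, 0.3986)–(-0.7803, -0.7803, 0.568368)  len=0.2098

Chained into 1 loop(s):
  loop 1: 18 segments, perimeter = 6.0265
Total perimeter = 6.026


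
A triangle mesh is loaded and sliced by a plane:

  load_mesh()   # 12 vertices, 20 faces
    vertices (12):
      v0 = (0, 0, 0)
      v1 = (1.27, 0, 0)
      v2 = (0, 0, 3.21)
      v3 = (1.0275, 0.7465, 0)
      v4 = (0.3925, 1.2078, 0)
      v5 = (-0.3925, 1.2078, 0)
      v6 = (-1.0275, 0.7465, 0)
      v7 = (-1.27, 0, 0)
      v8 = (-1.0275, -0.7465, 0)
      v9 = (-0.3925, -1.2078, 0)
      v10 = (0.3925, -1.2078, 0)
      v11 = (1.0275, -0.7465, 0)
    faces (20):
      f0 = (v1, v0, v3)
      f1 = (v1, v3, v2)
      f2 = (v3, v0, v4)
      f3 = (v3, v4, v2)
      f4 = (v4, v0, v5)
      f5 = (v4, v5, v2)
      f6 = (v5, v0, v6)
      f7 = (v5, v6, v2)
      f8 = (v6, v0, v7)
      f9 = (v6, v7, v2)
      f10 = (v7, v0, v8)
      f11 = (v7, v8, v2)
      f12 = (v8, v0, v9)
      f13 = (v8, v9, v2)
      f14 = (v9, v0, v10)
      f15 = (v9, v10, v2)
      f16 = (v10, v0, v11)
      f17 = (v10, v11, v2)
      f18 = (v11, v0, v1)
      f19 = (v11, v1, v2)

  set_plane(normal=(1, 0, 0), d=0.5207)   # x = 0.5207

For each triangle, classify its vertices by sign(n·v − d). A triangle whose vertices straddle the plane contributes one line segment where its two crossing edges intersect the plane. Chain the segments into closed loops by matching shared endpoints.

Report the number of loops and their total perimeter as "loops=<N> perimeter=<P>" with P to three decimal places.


loops=1 perimeter=6.701

Straddling triangles (8 of 20):
  (v1,v0,v3) [+-+] → (0.5207, 0, 0)–(0.5207, 0.378299, 0)  len=0.3783
  (v1,v3,v2) [++-] → (0.5207, 0.378299, 1.58329)–(0.5207, 0, 1.8939)  len=0.4895
  (v3,v0,v4) [+--] → (0.5207, 0.378299, 0)–(0.5207, 1.11467, 0)  len=0.7364
  (v3,v4,v2) [+--] → (0.5207, 1.11467, 0)–(0.5207, 0.378299, 1.58329)  len=1.7461
  (v10,v0,v11) [--+] → (0.5207, -0.378299, 0)–(0.5207, -1.11467, 0)  len=0.7364
  (v10,v11,v2) [-+-] → (0.5207, -1.11467, 0)–(0.5207, -0.378299, 1.58329)  len=1.7461
  (v11,v0,v1) [+-+] → (0.5207, -0.378299, 0)–(0.5207, 0, 0)  len=0.3783
  (v11,v1,v2) [++-] → (0.5207, 0, 1.8939)–(0.5207, -0.378299, 1.58329)  len=0.4895

Chained into 1 loop(s):
  loop 1: 8 segments, perimeter = 6.7006
Total perimeter = 6.701


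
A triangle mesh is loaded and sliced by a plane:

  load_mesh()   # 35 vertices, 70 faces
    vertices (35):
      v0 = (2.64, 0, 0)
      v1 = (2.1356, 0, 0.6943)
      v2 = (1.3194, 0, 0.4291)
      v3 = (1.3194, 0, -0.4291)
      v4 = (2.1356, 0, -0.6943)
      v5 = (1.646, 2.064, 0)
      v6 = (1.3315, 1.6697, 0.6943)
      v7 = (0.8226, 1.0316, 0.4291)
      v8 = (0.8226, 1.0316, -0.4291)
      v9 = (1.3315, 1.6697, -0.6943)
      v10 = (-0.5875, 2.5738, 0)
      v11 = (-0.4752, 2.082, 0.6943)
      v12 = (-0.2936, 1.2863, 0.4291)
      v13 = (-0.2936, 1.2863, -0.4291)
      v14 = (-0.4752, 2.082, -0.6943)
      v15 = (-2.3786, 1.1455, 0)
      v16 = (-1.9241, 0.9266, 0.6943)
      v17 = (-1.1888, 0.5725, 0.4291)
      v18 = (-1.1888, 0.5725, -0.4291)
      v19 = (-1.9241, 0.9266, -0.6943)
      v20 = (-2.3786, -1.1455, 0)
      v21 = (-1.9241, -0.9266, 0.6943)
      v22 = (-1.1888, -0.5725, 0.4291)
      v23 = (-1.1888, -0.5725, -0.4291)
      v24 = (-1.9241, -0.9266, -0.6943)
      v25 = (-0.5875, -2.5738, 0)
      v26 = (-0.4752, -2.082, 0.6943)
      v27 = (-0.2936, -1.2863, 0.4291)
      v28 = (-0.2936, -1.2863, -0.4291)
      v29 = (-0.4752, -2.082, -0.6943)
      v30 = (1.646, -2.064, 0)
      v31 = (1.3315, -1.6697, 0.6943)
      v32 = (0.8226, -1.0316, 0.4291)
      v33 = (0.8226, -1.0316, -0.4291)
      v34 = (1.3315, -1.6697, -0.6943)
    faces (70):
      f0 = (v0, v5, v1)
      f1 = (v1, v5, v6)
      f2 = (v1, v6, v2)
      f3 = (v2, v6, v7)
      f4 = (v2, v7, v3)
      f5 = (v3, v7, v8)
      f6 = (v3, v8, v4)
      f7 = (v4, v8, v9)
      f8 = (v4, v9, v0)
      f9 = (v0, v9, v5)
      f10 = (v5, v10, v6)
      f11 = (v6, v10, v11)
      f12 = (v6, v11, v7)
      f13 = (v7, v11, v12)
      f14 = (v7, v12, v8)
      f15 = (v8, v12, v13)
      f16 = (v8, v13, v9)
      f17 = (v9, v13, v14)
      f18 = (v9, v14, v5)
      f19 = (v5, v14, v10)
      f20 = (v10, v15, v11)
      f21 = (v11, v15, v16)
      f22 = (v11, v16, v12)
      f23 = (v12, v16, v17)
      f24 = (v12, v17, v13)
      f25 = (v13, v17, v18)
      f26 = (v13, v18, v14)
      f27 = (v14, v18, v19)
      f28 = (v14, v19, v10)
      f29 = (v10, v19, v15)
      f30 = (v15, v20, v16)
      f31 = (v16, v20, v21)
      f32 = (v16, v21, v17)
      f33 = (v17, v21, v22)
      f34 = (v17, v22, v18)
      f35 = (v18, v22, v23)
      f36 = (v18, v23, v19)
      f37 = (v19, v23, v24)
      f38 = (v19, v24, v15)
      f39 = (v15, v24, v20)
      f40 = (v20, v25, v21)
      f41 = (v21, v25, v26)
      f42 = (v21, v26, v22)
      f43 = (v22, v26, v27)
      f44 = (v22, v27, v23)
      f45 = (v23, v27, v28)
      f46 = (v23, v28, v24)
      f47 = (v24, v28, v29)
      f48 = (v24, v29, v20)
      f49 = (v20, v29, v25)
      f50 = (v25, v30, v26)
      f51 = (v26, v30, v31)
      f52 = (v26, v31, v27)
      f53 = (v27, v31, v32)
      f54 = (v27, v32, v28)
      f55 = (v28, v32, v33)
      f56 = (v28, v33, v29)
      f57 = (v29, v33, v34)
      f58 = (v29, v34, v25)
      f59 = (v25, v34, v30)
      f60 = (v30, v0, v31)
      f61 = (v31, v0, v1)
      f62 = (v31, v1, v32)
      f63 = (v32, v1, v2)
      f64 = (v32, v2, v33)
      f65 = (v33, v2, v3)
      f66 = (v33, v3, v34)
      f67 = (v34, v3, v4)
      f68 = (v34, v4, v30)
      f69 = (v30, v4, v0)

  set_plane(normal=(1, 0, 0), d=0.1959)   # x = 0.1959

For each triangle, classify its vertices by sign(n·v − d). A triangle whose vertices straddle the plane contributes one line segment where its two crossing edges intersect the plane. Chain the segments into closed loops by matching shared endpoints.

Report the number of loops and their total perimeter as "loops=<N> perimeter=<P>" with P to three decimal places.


loops=2 perimeter=8.260

Straddling triangles (20 of 70):
  (v5,v10,v6) [+-+] → (0.1959, 2.39499, 0)–(0.1959, 2.20472, 0.283436)  len=0.3414
  (v6,v10,v11) [+--] → (0.1959, 2.20472, 0.283436)–(0.1959, 1.92885, 0.6943)  len=0.4949
  (v6,v11,v7) [+-+] → (0.1959, 1.92885, 0.6943)–(0.1959, 1.53883, 0.557164)  len=0.4134
  (v7,v11,v12) [+--] → (0.1959, 1.53883, 0.557164)–(0.1959, 1.1746, 0.4291)  len=0.3861
  (v7,v12,v8) [+-+] → (0.1959, 1.1746, 0.4291)–(0.1959, 1.1746, 0.0527437)  len=0.3764
  (v8,v12,v13) [+--] → (0.1959, 1.1746, 0.0527437)–(0.1959, 1.1746, -0.4291)  len=0.4818
  (v8,v13,v9) [+-+] → (0.1959, 1.1746, -0.4291)–(0.1959, 1.40178, -0.508981)  len=0.2408
  (v9,v13,v14) [+--] → (0.1959, 1.40178, -0.508981)–(0.1959, 1.92885, -0.6943)  len=0.5587
  (v9,v14,v5) [+-+] → (0.1959, 1.92885, -0.6943)–(0.1959, 2.07631, -0.474639)  len=0.2646
  (v5,v14,v10) [+--] → (0.1959, 2.07631, -0.474639)–(0.1959, 2.39499, 0)  len=0.5717
  (v25,v30,v26) [-+-] → (0.1959, -2.39499, 0)–(0.1959, -2.07631, 0.474639)  len=0.5717
  (v26,v30,v31) [-++] → (0.1959, -2.07631, 0.474639)–(0.1959, -1.92885, 0.6943)  len=0.2646
  (v26,v31,v27) [-+-] → (0.1959, -1.92885, 0.6943)–(0.1959, -1.40178, 0.508981)  len=0.5587
  (v27,v31,v32) [-++] → (0.1959, -1.40178, 0.508981)–(0.1959, -1.1746, 0.4291)  len=0.2408
  (v27,v32,v28) [-+-] → (0.1959, -1.1746, 0.4291)–(0.1959, -1.1746, -0.0527437)  len=0.4818
  (v28,v32,v33) [-++] → (0.1959, -1.1746, -0.0527437)–(0.1959, -1.1746, -0.4291)  len=0.3764
  (v28,v33,v29) [-+-] → (0.1959, -1.1746, -0.4291)–(0.1959, -1.53883, -0.557164)  len=0.3861
  (v29,v33,v34) [-++] → (0.1959, -1.53883, -0.557164)–(0.1959, -1.92885, -0.6943)  len=0.4134
  (v29,v34,v25) [-+-] → (0.1959, -1.92885, -0.6943)–(0.1959, -2.20472, -0.283436)  len=0.4949
  (v25,v34,v30) [-++] → (0.1959, -2.20472, -0.283436)–(0.1959, -2.39499, 0)  len=0.3414

Chained into 2 loop(s):
  loop 1: 10 segments, perimeter = 4.1298
  loop 2: 10 segments, perimeter = 4.1298
Total perimeter = 8.260


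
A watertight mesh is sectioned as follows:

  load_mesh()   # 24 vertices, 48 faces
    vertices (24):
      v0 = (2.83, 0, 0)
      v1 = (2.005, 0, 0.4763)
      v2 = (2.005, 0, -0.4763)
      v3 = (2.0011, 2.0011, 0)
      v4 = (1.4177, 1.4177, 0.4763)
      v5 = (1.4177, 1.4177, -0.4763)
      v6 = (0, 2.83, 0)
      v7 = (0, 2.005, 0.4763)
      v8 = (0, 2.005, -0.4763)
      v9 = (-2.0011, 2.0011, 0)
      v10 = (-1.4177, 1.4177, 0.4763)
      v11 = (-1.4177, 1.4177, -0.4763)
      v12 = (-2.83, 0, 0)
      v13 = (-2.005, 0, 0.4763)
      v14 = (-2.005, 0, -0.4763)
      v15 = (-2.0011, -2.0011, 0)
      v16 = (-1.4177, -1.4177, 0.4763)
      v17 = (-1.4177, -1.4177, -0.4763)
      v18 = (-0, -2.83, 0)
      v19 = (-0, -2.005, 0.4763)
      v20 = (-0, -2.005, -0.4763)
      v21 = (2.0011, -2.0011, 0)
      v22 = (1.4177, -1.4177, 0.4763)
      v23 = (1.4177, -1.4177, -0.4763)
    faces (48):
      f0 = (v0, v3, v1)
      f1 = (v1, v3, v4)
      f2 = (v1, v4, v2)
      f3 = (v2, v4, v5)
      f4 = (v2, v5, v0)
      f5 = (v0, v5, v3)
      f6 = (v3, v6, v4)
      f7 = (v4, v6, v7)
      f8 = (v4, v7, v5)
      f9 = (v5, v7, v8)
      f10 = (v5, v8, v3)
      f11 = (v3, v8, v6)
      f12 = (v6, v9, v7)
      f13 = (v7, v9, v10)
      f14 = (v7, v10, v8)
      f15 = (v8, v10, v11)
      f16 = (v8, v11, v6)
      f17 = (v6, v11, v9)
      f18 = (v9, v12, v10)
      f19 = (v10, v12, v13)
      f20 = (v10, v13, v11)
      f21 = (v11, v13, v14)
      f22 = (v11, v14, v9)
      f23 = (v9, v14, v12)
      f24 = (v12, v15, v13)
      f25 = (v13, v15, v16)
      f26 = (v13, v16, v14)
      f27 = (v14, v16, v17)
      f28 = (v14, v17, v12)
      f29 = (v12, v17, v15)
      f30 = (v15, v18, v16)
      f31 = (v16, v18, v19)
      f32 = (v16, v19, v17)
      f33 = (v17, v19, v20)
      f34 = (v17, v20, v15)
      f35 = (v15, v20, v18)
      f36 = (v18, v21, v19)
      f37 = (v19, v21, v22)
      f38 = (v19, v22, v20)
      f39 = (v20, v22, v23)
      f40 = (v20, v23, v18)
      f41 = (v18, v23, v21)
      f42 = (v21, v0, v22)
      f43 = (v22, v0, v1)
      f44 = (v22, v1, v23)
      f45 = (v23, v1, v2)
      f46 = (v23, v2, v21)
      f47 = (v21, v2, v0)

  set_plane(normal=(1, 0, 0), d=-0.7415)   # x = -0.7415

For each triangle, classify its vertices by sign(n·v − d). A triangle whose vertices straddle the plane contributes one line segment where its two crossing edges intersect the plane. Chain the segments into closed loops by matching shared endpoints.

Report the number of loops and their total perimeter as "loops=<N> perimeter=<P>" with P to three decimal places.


loops=2 perimeter=5.716

Straddling triangles (12 of 48):
  (v6,v9,v7) [+-+] → (-0.7415, 2.52285, 0)–(-0.7415, 2.00355, 0.299809)  len=0.5996
  (v7,v9,v10) [+--] → (-0.7415, 2.00355, 0.299809)–(-0.7415, 1.69782, 0.4763)  len=0.3530
  (v7,v10,v8) [+-+] → (-0.7415, 1.69782, 0.4763)–(-0.7415, 1.69782, 0.0219386)  len=0.4544
  (v8,v10,v11) [+--] → (-0.7415, 1.69782, 0.0219386)–(-0.7415, 1.69782, -0.4763)  len=0.4982
  (v8,v11,v6) [+-+] → (-0.7415, 1.69782, -0.4763)–(-0.7415, 2.09132, -0.249119)  len=0.4544
  (v6,v11,v9) [+--] → (-0.7415, 2.09132, -0.249119)–(-0.7415, 2.52285, 0)  len=0.4983
  (v15,v18,v16) [-+-] → (-0.7415, -2.52285, 0)–(-0.7415, -2.09132, 0.249119)  len=0.4983
  (v16,v18,v19) [-++] → (-0.7415, -2.09132, 0.249119)–(-0.7415, -1.69782, 0.4763)  len=0.4544
  (v16,v19,v17) [-+-] → (-0.7415, -1.69782, 0.4763)–(-0.7415, -1.69782, -0.0219386)  len=0.4982
  (v17,v19,v20) [-++] → (-0.7415, -1.69782, -0.0219386)–(-0.7415, -1.69782, -0.4763)  len=0.4544
  (v17,v20,v15) [-+-] → (-0.7415, -1.69782, -0.4763)–(-0.7415, -2.00355, -0.299809)  len=0.3530
  (v15,v20,v18) [-++] → (-0.7415, -2.00355, -0.299809)–(-0.7415, -2.52285, 0)  len=0.5996

Chained into 2 loop(s):
  loop 1: 6 segments, perimeter = 2.8579
  loop 2: 6 segments, perimeter = 2.8579
Total perimeter = 5.716


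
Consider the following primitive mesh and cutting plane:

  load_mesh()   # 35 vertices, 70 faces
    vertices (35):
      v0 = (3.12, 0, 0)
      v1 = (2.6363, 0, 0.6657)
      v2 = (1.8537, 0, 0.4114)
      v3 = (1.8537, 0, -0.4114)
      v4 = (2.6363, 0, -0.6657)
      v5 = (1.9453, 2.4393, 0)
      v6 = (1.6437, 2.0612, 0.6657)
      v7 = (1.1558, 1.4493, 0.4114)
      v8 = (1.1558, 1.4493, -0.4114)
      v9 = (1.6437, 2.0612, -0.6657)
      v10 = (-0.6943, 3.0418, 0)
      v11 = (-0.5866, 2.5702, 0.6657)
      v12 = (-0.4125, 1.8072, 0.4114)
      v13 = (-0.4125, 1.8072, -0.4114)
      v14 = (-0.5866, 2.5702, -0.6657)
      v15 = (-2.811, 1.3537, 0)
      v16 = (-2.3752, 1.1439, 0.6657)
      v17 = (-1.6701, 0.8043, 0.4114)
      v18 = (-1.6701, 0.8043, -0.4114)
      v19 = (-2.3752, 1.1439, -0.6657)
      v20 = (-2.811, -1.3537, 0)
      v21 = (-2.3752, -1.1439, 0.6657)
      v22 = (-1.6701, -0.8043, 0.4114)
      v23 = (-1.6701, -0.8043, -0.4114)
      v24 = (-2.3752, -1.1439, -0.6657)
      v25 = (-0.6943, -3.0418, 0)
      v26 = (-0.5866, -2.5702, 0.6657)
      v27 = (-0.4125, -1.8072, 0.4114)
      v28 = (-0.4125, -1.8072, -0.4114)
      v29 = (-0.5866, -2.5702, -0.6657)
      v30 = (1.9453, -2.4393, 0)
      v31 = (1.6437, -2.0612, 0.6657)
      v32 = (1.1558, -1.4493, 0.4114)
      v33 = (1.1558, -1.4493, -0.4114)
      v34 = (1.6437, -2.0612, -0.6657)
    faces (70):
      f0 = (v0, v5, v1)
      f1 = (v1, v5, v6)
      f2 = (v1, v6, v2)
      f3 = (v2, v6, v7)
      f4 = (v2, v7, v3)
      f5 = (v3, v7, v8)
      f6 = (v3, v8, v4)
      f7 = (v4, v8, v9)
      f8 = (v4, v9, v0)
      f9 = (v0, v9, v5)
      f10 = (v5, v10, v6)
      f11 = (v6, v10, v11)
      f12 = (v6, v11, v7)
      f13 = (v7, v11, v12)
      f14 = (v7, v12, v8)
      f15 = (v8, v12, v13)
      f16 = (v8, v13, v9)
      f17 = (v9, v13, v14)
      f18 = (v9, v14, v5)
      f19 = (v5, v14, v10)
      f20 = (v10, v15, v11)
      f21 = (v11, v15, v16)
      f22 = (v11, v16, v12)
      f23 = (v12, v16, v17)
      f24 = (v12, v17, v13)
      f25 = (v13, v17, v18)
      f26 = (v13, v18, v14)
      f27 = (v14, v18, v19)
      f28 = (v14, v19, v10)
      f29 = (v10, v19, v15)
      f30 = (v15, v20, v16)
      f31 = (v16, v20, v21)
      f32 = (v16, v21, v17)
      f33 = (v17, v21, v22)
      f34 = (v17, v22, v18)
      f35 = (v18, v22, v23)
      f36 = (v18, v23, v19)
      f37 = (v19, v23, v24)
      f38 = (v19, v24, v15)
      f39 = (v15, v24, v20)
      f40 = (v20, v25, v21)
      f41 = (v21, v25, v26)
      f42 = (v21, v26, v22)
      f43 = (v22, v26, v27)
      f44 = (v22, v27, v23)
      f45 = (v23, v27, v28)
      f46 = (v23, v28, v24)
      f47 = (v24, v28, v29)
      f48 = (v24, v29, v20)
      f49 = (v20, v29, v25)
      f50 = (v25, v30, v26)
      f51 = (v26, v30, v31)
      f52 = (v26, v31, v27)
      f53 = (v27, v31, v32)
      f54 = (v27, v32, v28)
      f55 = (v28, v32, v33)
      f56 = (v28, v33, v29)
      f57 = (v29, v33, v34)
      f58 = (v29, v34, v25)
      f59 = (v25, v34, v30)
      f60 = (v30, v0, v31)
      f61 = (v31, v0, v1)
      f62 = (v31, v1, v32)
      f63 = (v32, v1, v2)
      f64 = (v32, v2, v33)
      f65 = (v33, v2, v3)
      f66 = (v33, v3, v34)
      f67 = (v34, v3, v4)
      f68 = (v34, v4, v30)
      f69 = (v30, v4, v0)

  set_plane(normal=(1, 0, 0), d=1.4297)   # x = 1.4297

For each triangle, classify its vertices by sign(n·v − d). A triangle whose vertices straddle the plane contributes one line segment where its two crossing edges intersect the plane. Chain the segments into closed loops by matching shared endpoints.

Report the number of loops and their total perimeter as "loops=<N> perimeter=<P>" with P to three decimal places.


Straddling triangles (24 of 70):
  (v2,v6,v7) [++-] → (1.4297, 1.79281, 0.55416)–(1.4297, 0.880503, 0.4114)  len=0.9234
  (v2,v7,v3) [+-+] → (1.4297, 0.880503, 0.4114)–(1.4297, 0.880503, 0.0884814)  len=0.3229
  (v3,v7,v8) [+--] → (1.4297, 0.880503, 0.0884814)–(1.4297, 0.880503, -0.4114)  len=0.4999
  (v3,v8,v4) [+-+] → (1.4297, 0.880503, -0.4114)–(1.4297, 1.18117, -0.458447)  len=0.3043
  (v4,v8,v9) [+-+] → (1.4297, 1.18117, -0.458447)–(1.4297, 1.79281, -0.55416)  len=0.6191
  (v5,v10,v6) [+-+] → (1.4297, 2.55699, 0)–(1.4297, 2.15096, 0.604768)  len=0.7284
  (v6,v10,v11) [+--] → (1.4297, 2.15096, 0.604768)–(1.4297, 2.11004, 0.6657)  len=0.0734
  (v6,v11,v7) [+--] → (1.4297, 2.11004, 0.6657)–(1.4297, 1.79281, 0.55416)  len=0.3363
  (v8,v13,v9) [--+] → (1.4297, 2.03476, -0.639234)–(1.4297, 1.79281, -0.55416)  len=0.2565
  (v9,v13,v14) [+--] → (1.4297, 2.03476, -0.639234)–(1.4297, 2.11004, -0.6657)  len=0.0798
  (v9,v14,v5) [+-+] → (1.4297, 2.11004, -0.6657)–(1.4297, 2.46596, -0.135564)  len=0.6385
  (v5,v14,v10) [+--] → (1.4297, 2.46596, -0.135564)–(1.4297, 2.55699, 0)  len=0.1633
  (v25,v30,v26) [-+-] → (1.4297, -2.55699, 0)–(1.4297, -2.46596, 0.135564)  len=0.1633
  (v26,v30,v31) [-++] → (1.4297, -2.46596, 0.135564)–(1.4297, -2.11004, 0.6657)  len=0.6385
  (v26,v31,v27) [-+-] → (1.4297, -2.11004, 0.6657)–(1.4297, -2.03476, 0.639234)  len=0.0798
  (v27,v31,v32) [-+-] → (1.4297, -2.03476, 0.639234)–(1.4297, -1.79281, 0.55416)  len=0.2565
  (v29,v33,v34) [--+] → (1.4297, -1.79281, -0.55416)–(1.4297, -2.11004, -0.6657)  len=0.3363
  (v29,v34,v25) [-+-] → (1.4297, -2.11004, -0.6657)–(1.4297, -2.15096, -0.604768)  len=0.0734
  (v25,v34,v30) [-++] → (1.4297, -2.15096, -0.604768)–(1.4297, -2.55699, 0)  len=0.7284
  (v31,v1,v32) [++-] → (1.4297, -1.18117, 0.458447)–(1.4297, -1.79281, 0.55416)  len=0.6191
  (v32,v1,v2) [-++] → (1.4297, -1.18117, 0.458447)–(1.4297, -0.880503, 0.4114)  len=0.3043
  (v32,v2,v33) [-+-] → (1.4297, -0.880503, 0.4114)–(1.4297, -0.880503, -0.0884814)  len=0.4999
  (v33,v2,v3) [-++] → (1.4297, -0.880503, -0.0884814)–(1.4297, -0.880503, -0.4114)  len=0.3229
  (v33,v3,v34) [-++] → (1.4297, -0.880503, -0.4114)–(1.4297, -1.79281, -0.55416)  len=0.9234

Chained into 2 loop(s):
  loop 1: 12 segments, perimeter = 4.9458
  loop 2: 12 segments, perimeter = 4.9458
Total perimeter = 9.892

loops=2 perimeter=9.892


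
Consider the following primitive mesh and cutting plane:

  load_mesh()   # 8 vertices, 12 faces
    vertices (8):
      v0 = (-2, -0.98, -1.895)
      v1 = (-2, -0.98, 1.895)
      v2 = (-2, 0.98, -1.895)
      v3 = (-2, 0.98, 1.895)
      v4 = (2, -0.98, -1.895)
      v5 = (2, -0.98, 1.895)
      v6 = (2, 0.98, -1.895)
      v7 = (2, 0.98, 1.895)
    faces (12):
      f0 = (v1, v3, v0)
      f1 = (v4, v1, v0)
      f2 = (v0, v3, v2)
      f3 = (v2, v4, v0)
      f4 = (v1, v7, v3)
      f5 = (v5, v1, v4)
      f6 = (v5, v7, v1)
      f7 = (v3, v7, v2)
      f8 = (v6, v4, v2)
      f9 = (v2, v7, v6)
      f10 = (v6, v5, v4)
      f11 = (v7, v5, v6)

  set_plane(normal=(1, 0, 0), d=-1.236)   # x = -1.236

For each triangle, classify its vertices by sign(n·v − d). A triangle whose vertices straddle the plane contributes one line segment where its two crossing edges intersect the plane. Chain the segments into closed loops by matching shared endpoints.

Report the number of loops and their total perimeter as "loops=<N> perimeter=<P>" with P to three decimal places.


loops=1 perimeter=11.500

Straddling triangles (8 of 12):
  (v4,v1,v0) [+--] → (-1.236, -0.98, 1.17111)–(-1.236, -0.98, -1.895)  len=3.0661
  (v2,v4,v0) [-+-] → (-1.236, 0.60564, -1.895)–(-1.236, -0.98, -1.895)  len=1.5856
  (v1,v7,v3) [-+-] → (-1.236, -0.60564, 1.895)–(-1.236, 0.98, 1.895)  len=1.5856
  (v5,v1,v4) [+-+] → (-1.236, -0.98, 1.895)–(-1.236, -0.98, 1.17111)  len=0.7239
  (v5,v7,v1) [++-] → (-1.236, -0.60564, 1.895)–(-1.236, -0.98, 1.895)  len=0.3744
  (v3,v7,v2) [-+-] → (-1.236, 0.98, 1.895)–(-1.236, 0.98, -1.17111)  len=3.0661
  (v6,v4,v2) [++-] → (-1.236, 0.60564, -1.895)–(-1.236, 0.98, -1.895)  len=0.3744
  (v2,v7,v6) [-++] → (-1.236, 0.98, -1.17111)–(-1.236, 0.98, -1.895)  len=0.7239

Chained into 1 loop(s):
  loop 1: 8 segments, perimeter = 11.5000
Total perimeter = 11.500


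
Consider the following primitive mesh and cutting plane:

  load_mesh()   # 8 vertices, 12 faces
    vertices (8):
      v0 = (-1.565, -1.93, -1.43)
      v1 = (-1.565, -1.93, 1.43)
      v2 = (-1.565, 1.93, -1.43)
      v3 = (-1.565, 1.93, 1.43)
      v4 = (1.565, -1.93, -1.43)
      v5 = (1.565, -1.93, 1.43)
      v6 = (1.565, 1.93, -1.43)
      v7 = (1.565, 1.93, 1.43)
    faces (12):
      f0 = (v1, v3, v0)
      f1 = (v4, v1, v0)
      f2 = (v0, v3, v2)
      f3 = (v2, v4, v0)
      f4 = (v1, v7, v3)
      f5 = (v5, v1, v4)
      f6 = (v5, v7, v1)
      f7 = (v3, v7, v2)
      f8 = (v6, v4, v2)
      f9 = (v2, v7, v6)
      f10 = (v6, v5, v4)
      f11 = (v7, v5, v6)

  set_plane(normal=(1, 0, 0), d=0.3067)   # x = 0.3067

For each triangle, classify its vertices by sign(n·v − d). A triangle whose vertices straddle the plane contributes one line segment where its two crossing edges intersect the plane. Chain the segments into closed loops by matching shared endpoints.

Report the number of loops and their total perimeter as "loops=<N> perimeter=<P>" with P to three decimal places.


Straddling triangles (8 of 12):
  (v4,v1,v0) [+--] → (0.3067, -1.93, -0.280243)–(0.3067, -1.93, -1.43)  len=1.1498
  (v2,v4,v0) [-+-] → (0.3067, -0.378231, -1.43)–(0.3067, -1.93, -1.43)  len=1.5518
  (v1,v7,v3) [-+-] → (0.3067, 0.378231, 1.43)–(0.3067, 1.93, 1.43)  len=1.5518
  (v5,v1,v4) [+-+] → (0.3067, -1.93, 1.43)–(0.3067, -1.93, -0.280243)  len=1.7102
  (v5,v7,v1) [++-] → (0.3067, 0.378231, 1.43)–(0.3067, -1.93, 1.43)  len=2.3082
  (v3,v7,v2) [-+-] → (0.3067, 1.93, 1.43)–(0.3067, 1.93, 0.280243)  len=1.1498
  (v6,v4,v2) [++-] → (0.3067, -0.378231, -1.43)–(0.3067, 1.93, -1.43)  len=2.3082
  (v2,v7,v6) [-++] → (0.3067, 1.93, 0.280243)–(0.3067, 1.93, -1.43)  len=1.7102

Chained into 1 loop(s):
  loop 1: 8 segments, perimeter = 13.4400
Total perimeter = 13.440

loops=1 perimeter=13.440


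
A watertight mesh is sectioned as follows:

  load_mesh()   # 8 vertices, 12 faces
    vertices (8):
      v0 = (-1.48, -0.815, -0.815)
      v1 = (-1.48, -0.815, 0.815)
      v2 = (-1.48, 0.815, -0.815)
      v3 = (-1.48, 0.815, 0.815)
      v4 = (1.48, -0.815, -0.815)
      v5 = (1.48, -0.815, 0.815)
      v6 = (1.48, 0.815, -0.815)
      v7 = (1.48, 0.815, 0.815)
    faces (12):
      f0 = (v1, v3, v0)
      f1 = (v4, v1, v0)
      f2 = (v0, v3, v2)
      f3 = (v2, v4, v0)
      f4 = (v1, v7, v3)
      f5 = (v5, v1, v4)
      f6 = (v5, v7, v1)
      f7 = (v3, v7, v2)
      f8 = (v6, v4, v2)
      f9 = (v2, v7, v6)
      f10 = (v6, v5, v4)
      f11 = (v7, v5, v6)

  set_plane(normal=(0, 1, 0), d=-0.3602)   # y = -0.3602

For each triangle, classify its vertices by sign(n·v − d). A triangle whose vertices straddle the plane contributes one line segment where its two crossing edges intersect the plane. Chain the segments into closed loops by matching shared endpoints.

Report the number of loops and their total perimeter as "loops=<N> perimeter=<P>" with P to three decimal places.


Straddling triangles (8 of 12):
  (v1,v3,v0) [-+-] → (-1.48, -0.3602, 0.815)–(-1.48, -0.3602, -0.3602)  len=1.1752
  (v0,v3,v2) [-++] → (-1.48, -0.3602, -0.3602)–(-1.48, -0.3602, -0.815)  len=0.4548
  (v2,v4,v0) [+--] → (0.654106, -0.3602, -0.815)–(-1.48, -0.3602, -0.815)  len=2.1341
  (v1,v7,v3) [-++] → (-0.654106, -0.3602, 0.815)–(-1.48, -0.3602, 0.815)  len=0.8259
  (v5,v7,v1) [-+-] → (1.48, -0.3602, 0.815)–(-0.654106, -0.3602, 0.815)  len=2.1341
  (v6,v4,v2) [+-+] → (1.48, -0.3602, -0.815)–(0.654106, -0.3602, -0.815)  len=0.8259
  (v6,v5,v4) [+--] → (1.48, -0.3602, 0.3602)–(1.48, -0.3602, -0.815)  len=1.1752
  (v7,v5,v6) [+-+] → (1.48, -0.3602, 0.815)–(1.48, -0.3602, 0.3602)  len=0.4548

Chained into 1 loop(s):
  loop 1: 8 segments, perimeter = 9.1800
Total perimeter = 9.180

loops=1 perimeter=9.180


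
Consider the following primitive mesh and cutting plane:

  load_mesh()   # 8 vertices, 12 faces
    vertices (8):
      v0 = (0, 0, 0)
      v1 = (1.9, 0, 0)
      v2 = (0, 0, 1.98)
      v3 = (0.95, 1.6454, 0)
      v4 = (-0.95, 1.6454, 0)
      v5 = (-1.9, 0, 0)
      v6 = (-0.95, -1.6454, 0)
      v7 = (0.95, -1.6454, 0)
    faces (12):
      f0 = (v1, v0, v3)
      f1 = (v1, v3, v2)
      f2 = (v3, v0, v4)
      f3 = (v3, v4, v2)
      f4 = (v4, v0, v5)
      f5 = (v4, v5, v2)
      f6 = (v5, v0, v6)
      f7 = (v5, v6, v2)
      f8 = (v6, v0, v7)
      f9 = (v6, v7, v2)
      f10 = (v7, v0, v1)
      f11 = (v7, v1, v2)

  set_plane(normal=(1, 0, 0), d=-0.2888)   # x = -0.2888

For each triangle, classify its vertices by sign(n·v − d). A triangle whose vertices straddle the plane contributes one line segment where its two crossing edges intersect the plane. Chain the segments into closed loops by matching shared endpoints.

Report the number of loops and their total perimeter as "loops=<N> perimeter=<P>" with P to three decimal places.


Straddling triangles (8 of 12):
  (v3,v0,v4) [++-] → (-0.2888, 0.500202, 0)–(-0.2888, 1.6454, 0)  len=1.1452
  (v3,v4,v2) [+-+] → (-0.2888, 1.6454, 0)–(-0.2888, 0.500202, 1.37808)  len=1.7918
  (v4,v0,v5) [-+-] → (-0.2888, 0.500202, 0)–(-0.2888, 0, 0)  len=0.5002
  (v4,v5,v2) [--+] → (-0.2888, 0, 1.67904)–(-0.2888, 0.500202, 1.37808)  len=0.5838
  (v5,v0,v6) [-+-] → (-0.2888, 0, 0)–(-0.2888, -0.500202, 0)  len=0.5002
  (v5,v6,v2) [--+] → (-0.2888, -0.500202, 1.37808)–(-0.2888, 0, 1.67904)  len=0.5838
  (v6,v0,v7) [-++] → (-0.2888, -0.500202, 0)–(-0.2888, -1.6454, 0)  len=1.1452
  (v6,v7,v2) [-++] → (-0.2888, -1.6454, 0)–(-0.2888, -0.500202, 1.37808)  len=1.7918

Chained into 1 loop(s):
  loop 1: 8 segments, perimeter = 8.0419
Total perimeter = 8.042

loops=1 perimeter=8.042


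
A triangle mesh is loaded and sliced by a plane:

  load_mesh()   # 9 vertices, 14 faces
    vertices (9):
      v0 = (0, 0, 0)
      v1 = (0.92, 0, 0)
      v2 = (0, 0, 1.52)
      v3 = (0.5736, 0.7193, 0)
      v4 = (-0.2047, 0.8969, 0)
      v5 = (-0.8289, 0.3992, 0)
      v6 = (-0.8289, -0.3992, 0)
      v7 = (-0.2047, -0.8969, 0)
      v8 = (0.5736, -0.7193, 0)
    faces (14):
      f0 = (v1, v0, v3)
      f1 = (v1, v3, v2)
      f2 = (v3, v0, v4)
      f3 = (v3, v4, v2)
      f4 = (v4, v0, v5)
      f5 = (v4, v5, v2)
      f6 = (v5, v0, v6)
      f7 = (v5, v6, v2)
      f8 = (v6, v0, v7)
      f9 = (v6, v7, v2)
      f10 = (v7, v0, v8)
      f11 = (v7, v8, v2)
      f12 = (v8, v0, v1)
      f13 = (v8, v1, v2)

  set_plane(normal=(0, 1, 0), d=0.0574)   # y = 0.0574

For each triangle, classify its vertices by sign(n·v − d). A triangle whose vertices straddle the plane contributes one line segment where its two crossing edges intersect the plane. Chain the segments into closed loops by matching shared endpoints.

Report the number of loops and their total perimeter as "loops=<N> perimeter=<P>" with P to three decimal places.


loops=1 perimeter=5.063

Straddling triangles (8 of 14):
  (v1,v0,v3) [--+] → (0.0457732, 0.0574, 0)–(0.892357, 0.0574, 0)  len=0.8466
  (v1,v3,v2) [-+-] → (0.892357, 0.0574, 0)–(0.0457732, 0.0574, 1.3987)  len=1.6350
  (v3,v0,v4) [+-+] → (0.0457732, 0.0574, 0)–(-0.0131004, 0.0574, 0)  len=0.0589
  (v3,v4,v2) [++-] → (-0.0131004, 0.0574, 1.42272)–(0.0457732, 0.0574, 1.3987)  len=0.0636
  (v4,v0,v5) [+-+] → (-0.0131004, 0.0574, 0)–(-0.119186, 0.0574, 0)  len=0.1061
  (v4,v5,v2) [++-] → (-0.119186, 0.0574, 1.30144)–(-0.0131004, 0.0574, 1.42272)  len=0.1611
  (v5,v0,v6) [+--] → (-0.119186, 0.0574, 0)–(-0.8289, 0.0574, 0)  len=0.7097
  (v5,v6,v2) [+--] → (-0.8289, 0.0574, 0)–(-0.119186, 0.0574, 1.30144)  len=1.4824

Chained into 1 loop(s):
  loop 1: 8 segments, perimeter = 5.0633
Total perimeter = 5.063


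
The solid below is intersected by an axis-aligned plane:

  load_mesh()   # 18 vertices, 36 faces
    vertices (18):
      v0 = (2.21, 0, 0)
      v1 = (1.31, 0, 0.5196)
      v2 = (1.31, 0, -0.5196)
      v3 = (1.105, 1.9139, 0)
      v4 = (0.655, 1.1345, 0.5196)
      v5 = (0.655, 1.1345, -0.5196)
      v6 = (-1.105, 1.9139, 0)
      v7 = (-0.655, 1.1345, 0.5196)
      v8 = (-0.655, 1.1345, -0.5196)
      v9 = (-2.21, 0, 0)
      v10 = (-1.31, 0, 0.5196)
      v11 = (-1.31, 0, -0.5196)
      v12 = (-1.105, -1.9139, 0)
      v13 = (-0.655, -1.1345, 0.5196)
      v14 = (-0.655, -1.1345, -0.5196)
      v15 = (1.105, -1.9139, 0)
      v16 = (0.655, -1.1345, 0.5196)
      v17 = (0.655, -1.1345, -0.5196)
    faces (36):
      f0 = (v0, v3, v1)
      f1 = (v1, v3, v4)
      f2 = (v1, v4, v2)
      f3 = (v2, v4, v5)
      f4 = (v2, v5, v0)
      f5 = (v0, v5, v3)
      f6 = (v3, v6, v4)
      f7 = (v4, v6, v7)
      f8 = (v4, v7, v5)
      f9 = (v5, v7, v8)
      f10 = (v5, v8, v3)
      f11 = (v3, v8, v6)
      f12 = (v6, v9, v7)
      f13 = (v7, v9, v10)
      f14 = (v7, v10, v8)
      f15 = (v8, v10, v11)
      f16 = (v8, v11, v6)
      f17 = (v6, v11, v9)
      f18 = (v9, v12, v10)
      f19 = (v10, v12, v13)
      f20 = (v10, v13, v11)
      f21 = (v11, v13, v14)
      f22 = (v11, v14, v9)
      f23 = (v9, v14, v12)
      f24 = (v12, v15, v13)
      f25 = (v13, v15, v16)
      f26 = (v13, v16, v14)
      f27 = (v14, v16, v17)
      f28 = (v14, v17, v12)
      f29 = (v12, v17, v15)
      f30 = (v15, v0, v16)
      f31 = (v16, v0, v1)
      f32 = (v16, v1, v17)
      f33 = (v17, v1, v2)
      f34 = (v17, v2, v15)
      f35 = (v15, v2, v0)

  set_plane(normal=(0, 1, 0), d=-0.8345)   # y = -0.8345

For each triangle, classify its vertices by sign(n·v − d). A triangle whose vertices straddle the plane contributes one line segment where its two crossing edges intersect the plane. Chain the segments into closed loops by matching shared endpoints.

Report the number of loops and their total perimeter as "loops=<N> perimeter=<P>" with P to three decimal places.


loops=2 perimeter=6.235

Straddling triangles (12 of 36):
  (v9,v12,v10) [+-+] → (-1.7282, -0.8345, 0)–(-1.22062, -0.8345, 0.293044)  len=0.5861
  (v10,v12,v13) [+--] → (-1.22062, -0.8345, 0.293044)–(-0.828204, -0.8345, 0.5196)  len=0.4531
  (v10,v13,v11) [+-+] → (-0.828204, -0.8345, 0.5196)–(-0.828204, -0.8345, 0.244801)  len=0.2748
  (v11,v13,v14) [+--] → (-0.828204, -0.8345, 0.244801)–(-0.828204, -0.8345, -0.5196)  len=0.7644
  (v11,v14,v9) [+-+] → (-0.828204, -0.8345, -0.5196)–(-1.06619, -0.8345, -0.3822)  len=0.2748
  (v9,v14,v12) [+--] → (-1.06619, -0.8345, -0.3822)–(-1.7282, -0.8345, 0)  len=0.7644
  (v15,v0,v16) [-+-] → (1.7282, -0.8345, 0)–(1.06619, -0.8345, 0.3822)  len=0.7644
  (v16,v0,v1) [-++] → (1.06619, -0.8345, 0.3822)–(0.828204, -0.8345, 0.5196)  len=0.2748
  (v16,v1,v17) [-+-] → (0.828204, -0.8345, 0.5196)–(0.828204, -0.8345, -0.244801)  len=0.7644
  (v17,v1,v2) [-++] → (0.828204, -0.8345, -0.244801)–(0.828204, -0.8345, -0.5196)  len=0.2748
  (v17,v2,v15) [-+-] → (0.828204, -0.8345, -0.5196)–(1.22062, -0.8345, -0.293044)  len=0.4531
  (v15,v2,v0) [-++] → (1.22062, -0.8345, -0.293044)–(1.7282, -0.8345, 0)  len=0.5861

Chained into 2 loop(s):
  loop 1: 6 segments, perimeter = 3.1176
  loop 2: 6 segments, perimeter = 3.1176
Total perimeter = 6.235
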